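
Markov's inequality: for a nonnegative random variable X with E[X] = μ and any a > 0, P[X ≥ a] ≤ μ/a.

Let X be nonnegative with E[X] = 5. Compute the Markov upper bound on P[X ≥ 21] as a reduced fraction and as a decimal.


μ = E[X] = 5, a = 21.
Markov: P[X ≥ 21] ≤ μ/a = (5)/21 = 5/21.
Numerically: ≈ 0.23810.
(Since a = 21 > μ = 5.00000, the bound 5/21 is < 1 and informative.)

P[X ≥ 21] ≤ 5/21 ≈ 0.23810.


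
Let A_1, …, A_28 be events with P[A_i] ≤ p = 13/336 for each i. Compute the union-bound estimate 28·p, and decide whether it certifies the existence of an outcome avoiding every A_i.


Union bound: P[∪_{i=1}^{28} A_i] ≤ Σ_i P[A_i] ≤ 28·p = 28·(13/336) = 13/12.
Numerically: 13/12 ≈ 1.083333.
Is 13/12 < 1? NO.
Since the bound 13/12 is ≥ 1, the union bound is uninformative here; it does NOT by itself certify existence.

28·p = 13/12 ≈ 1.083333; existence NOT certified by the union bound.


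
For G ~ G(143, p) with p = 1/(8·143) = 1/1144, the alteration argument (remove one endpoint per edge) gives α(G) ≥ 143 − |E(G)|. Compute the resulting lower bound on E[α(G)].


E[|E(G)|] = C(143, 2)·p = 10153 · (1/1144) = 71/8.
E[α(G)] ≥ n − E[|E(G)|] = 143 − 71/8 = 1073/8.
Numerically: ≈ 134.1250.
(This is only a lower bound; the true E[α(G)] may be larger.)

E[α(G)] ≥ 1073/8 ≈ 134.1250.


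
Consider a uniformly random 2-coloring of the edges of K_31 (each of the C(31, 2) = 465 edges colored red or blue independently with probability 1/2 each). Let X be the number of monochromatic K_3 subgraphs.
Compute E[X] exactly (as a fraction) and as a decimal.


Let X = Σ_S X_S over the C(31, 3) = 4495 subsets S of size 3, where X_S = 1 if the K_3 on S is monochromatic.
For a fixed S, the K_3 on S has C(3, 2) = 3 edges. P[all 3 edges red] = (1/2)^3, and likewise for blue, so P[monochromatic] = 2·(1/2)^3 = 2^{1 − 3} = 1/4.
By linearity: E[X] = C(31, 3) · 2^{1 − 3} = 4495 · 1/4 = 4495/4.
Numerically: E[X] ≈ 1123.750.

E[X] = C(31,3)·2^(1−C(3,2)) = 4495/4 ≈ 1123.750.


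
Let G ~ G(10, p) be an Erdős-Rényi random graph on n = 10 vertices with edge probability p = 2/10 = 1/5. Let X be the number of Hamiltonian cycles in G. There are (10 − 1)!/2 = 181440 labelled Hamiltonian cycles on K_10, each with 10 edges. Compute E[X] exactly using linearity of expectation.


K_10 has (10 − 1)!/2 = 181440 labelled Hamiltonian cycles.
For each such Hamiltonian cycle H, let X_H = 1 if all 10 edges of H are present in G. Then P[X_H = 1] = p^{10} = (1/5)^{10} = 1/9765625.
Summing the indicators: E[X] = Σ_H E[X_H] = 181440 · p^{10} = 181440 · 1/9765625 = 36288/1953125.
Numerically: E[X] ≈ 0.01858.

E[X] = 181440 · (1/5)^{10} = 36288/1953125 ≈ 0.01858.


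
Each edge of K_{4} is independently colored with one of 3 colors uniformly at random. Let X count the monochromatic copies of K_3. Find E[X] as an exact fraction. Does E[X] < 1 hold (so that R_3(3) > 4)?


E[X] = C(4, 3) · 3^{1 − 3} = 4 · 3^{−2} = 4/9.
As a reduced fraction: E[X] = 4/9 ≈ 0.4444444.
Is E[X] < 1? YES.
Since E[X] < 1, there exists a 3-coloring of K_{4} with no monochromatic K_3; hence R_3(3) > 4.

E[X] = 4/9 ≈ 0.4444444; E[X] < 1, so R_3(3) > 4.


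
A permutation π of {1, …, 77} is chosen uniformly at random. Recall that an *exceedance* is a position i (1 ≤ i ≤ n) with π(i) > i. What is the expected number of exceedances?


Write X = Σ_{i=1}^{77} X_i, where X_i = 1_{π(i) > i}.
For each fixed i, π(i) is uniform over {1, …, 77} (marginal of a uniform permutation), so P[π(i) > i] = (n − i)/n. Summing: Σ_{i=1}^{77} (n − i)/n = (0 + 1 + … + 76)/77 = 77(77 − 1)/(2·77) = (77 − 1)/2.
Hence E[X] = Σ_{i=1}^{77} (77 − i)/77 = 38 ≈ 38.000000.

E[X] = 38 = 38.000000.


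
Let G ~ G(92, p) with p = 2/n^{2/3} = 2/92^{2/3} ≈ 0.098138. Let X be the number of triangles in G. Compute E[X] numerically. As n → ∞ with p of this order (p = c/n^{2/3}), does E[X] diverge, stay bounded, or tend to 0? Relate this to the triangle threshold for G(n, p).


Number of potential triangles: C(92, 3) = 125580.
Each occurs with probability p³ ≈ (0.098138)³ ≈ 9.4517958e-04.
By linearity: E[X] = C(92, 3)·p³ ≈ 125580 · 9.4517958e-04 ≈ 118.69565.
Since α = 2/3 < 1, p = c/n^{2/3} ≫ 1/n is above the triangle threshold p ~ 1/n. Asymptotically E[X] ~ (c³/6)·n^{3(1−α)} = (2³/6)·n^{1} → ∞; triangles are abundant w.h.p.

E[X] ≈ 118.69565; in regime p = Θ(1/n^{2/3}) E[X] diverges (above the triangle threshold p ~ 1/n).


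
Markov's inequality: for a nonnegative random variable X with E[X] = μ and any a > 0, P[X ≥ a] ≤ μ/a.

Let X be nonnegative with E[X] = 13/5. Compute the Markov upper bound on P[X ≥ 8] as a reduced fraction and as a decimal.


μ = E[X] = 13/5, a = 8.
Markov: P[X ≥ 8] ≤ μ/a = (13/5)/8 = 13/40.
Numerically: ≈ 0.32500.
(Since a = 8 > μ = 2.60000, the bound 13/40 is < 1 and informative.)

P[X ≥ 8] ≤ 13/40 ≈ 0.32500.


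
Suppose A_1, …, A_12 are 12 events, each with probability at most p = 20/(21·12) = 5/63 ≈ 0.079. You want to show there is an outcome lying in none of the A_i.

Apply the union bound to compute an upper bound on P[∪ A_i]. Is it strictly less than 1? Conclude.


Union bound: P[∪_{i=1}^{12} A_i] ≤ Σ_i P[A_i] ≤ 12·p = 12·(5/63) = 20/21.
Numerically: 20/21 ≈ 0.952.
Is 20/21 < 1? YES.
Since P[∪ A_i] ≤ 20/21 < 1, the complement has P[∩ A_i^c] ≥ 1 − 20/21 = 1/21 > 0, so some outcome avoids every A_i.

12·p = 20/21 ≈ 0.952; existence CERTIFIED by the union bound.


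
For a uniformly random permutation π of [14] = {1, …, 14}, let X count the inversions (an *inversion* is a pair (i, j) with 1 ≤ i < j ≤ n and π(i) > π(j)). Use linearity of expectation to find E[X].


Write X = Σ X_I over the C(14, 2) = 91 pairs i < j, with X_I the indicator of one inversion.
There are 91 indicators.
For each fixed pair i < j, the values π(i) and π(j) are two distinct elements of {1, …, 14} in uniformly random order; by symmetry P[π(i) > π(j)] = 1/2.
By linearity: E[X] = 91 · (1/2) = C(14, 2) · (1/2) = 91/2 = 91/2 ≈ 45.500.

E[X] = 91/2 = 45.500.


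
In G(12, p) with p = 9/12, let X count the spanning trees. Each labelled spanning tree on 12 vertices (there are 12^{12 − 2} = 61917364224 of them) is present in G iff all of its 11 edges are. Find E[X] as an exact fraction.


K_12 has 12^{12 − 2} = 61917364224 labelled spanning trees.
For each such spanning tree H, let X_H = 1 if all 11 edges of H are present in G. Then P[X_H = 1] = p^{11} = (3/4)^{11} = 177147/4194304.
Summing the indicators: E[X] = Σ_H E[X_H] = 61917364224 · p^{11} = 61917364224 · 177147/4194304 = 10460353203/4.
Numerically: E[X] ≈ 2.61509e+09.

E[X] = 61917364224 · (3/4)^{11} = 10460353203/4 ≈ 2.61509e+09.


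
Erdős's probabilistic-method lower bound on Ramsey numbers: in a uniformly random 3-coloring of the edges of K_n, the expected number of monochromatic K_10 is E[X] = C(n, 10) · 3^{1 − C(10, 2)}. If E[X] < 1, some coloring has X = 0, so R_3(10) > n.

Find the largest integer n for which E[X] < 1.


We need C(n, 10) · 3^{1 − 45} < 1, i.e. C(n, 10) < 3^{45 − 1} = 984770902183611232881.
Check values of n near the boundary:
  n = 567: C(567, 10) = 873787071273467749398; 873787071273467749398 < 984770902183611232881? YES
  n = 568: C(568, 10) = 889446337783744949208; 889446337783744949208 < 984770902183611232881? YES
  n = 569: C(569, 10) = 905357721286137524328; 905357721286137524328 < 984770902183611232881? YES
  n = 570: C(570, 10) = 921524823451961408691; 921524823451961408691 < 984770902183611232881? YES
  n = 571: C(571, 10) = 937951290893172842001; 937951290893172842001 < 984770902183611232881? YES
  n = 572: C(572, 10) = 954640815642161682606; 954640815642161682606 < 984770902183611232881? YES
  n = 573: C(573, 10) = 971597135635805762226; 971597135635805762226 < 984770902183611232881? YES
  n = 574: C(574, 10) = 988824035203816502691; 988824035203816502691 < 984770902183611232881? NO
The largest n with C(n, 10) < 984770902183611232881 is n = 573 (where E[X] = 35985079097622435638/36472996377170786403 ≈ 0.986623). Hence R_3(10) > 573, i.e. R_3(10) ≥ 574.

Largest n = 573; hence R_3(10) > 573.


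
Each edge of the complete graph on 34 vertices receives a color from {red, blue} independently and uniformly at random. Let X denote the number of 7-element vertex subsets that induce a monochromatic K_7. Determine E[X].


Let X = Σ_S X_S over the C(34, 7) = 5379616 subsets S of size 7, where X_S = 1 if the K_7 on S is monochromatic.
For a fixed S, the K_7 on S has C(7, 2) = 21 edges. P[all 21 edges red] = (1/2)^21, and likewise for blue, so P[monochromatic] = 2·(1/2)^21 = 2^{1 − 21} = 1/1048576.
Summing: E[X] = C(34, 7) · 2^{1 − 21} = 5379616 · 1/1048576 = 168113/32768.
Numerically: E[X] ≈ 5.130402.

E[X] = C(34,7)·2^(1−C(7,2)) = 168113/32768 ≈ 5.130402.


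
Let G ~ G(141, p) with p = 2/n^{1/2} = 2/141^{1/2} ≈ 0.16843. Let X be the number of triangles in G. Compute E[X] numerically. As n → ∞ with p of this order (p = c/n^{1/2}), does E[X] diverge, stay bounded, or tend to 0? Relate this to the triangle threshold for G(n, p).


Number of potential triangles: C(141, 3) = 457310.
Each occurs with probability p³ ≈ (0.16843)³ ≈ 4.77816693e-03.
By linearity: E[X] = C(141, 3)·p³ ≈ 457310 · 4.77816693e-03 ≈ 2185.103518.
Since α = 1/2 < 1, p = c/n^{1/2} ≫ 1/n is above the triangle threshold p ~ 1/n. Asymptotically E[X] ~ (c³/6)·n^{3(1−α)} = (2³/6)·n^{1.5} → ∞; triangles are abundant w.h.p.

E[X] ≈ 2185.103518; in regime p = Θ(1/n^{1/2}) E[X] diverges (above the triangle threshold p ~ 1/n).


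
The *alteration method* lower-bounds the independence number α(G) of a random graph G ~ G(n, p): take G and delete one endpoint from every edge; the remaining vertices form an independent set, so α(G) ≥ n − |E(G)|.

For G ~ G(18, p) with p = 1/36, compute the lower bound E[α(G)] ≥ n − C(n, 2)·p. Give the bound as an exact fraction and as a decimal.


E[|E(G)|] = C(18, 2)·p = 153 · (1/36) = 17/4.
E[α(G)] ≥ n − E[|E(G)|] = 18 − 17/4 = 55/4.
Numerically: ≈ 13.750.
(This is only a lower bound; the true E[α(G)] may be larger.)

E[α(G)] ≥ 55/4 ≈ 13.750.


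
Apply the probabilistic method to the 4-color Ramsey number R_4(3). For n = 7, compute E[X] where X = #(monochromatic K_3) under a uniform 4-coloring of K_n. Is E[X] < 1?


E[X] = C(7, 3) · 4^{1 − 3} = 35 · 4^{−2} = 35/16.
As a reduced fraction: E[X] = 35/16 ≈ 2.1875.
Is E[X] < 1? NO.
Since E[X] ≥ 1, the first-moment bound is inconclusive at n = 7; it does NOT by itself certify R_4(3) > 7.

E[X] = 35/16 ≈ 2.1875; E[X] ≥ 1; first-moment method inconclusive here.


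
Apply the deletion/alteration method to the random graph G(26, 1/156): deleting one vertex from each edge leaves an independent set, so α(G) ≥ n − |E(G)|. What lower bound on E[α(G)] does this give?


E[|E(G)|] = C(26, 2)·p = 325 · (1/156) = 25/12.
E[α(G)] ≥ n − E[|E(G)|] = 26 − 25/12 = 287/12.
Numerically: ≈ 23.91667.
(This is only a lower bound; the true E[α(G)] may be larger.)

E[α(G)] ≥ 287/12 ≈ 23.91667.


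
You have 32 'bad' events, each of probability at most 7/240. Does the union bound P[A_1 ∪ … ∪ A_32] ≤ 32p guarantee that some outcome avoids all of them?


Union bound: P[∪_{i=1}^{32} A_i] ≤ Σ_i P[A_i] ≤ 32·p = 32·(7/240) = 14/15.
Numerically: 14/15 ≈ 0.93333.
Is 14/15 < 1? YES.
Since P[∪ A_i] ≤ 14/15 < 1, the complement has P[∩ A_i^c] ≥ 1 − 14/15 = 1/15 > 0, so some outcome avoids every A_i.

32·p = 14/15 ≈ 0.93333; existence CERTIFIED by the union bound.


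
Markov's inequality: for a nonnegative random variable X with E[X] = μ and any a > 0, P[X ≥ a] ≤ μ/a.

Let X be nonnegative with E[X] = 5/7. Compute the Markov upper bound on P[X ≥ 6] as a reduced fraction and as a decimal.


μ = E[X] = 5/7, a = 6.
Markov: P[X ≥ 6] ≤ μ/a = (5/7)/6 = 5/42.
Numerically: ≈ 0.119048.
(Since a = 6 > μ = 0.714286, the bound 5/42 is < 1 and informative.)

P[X ≥ 6] ≤ 5/42 ≈ 0.119048.


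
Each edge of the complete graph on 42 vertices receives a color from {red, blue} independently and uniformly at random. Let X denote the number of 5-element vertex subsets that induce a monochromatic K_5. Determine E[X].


Let X = Σ_S X_S over the C(42, 5) = 850668 subsets S of size 5, where X_S = 1 if the K_5 on S is monochromatic.
For a fixed S, the K_5 on S has C(5, 2) = 10 edges. P[all 10 edges red] = (1/2)^10, and likewise for blue, so P[monochromatic] = 2·(1/2)^10 = 2^{1 − 10} = 1/512.
Summing: E[X] = C(42, 5) · 2^{1 − 10} = 850668 · 1/512 = 212667/128.
Numerically: E[X] ≈ 1661.461.

E[X] = C(42,5)·2^(1−C(5,2)) = 212667/128 ≈ 1661.461.


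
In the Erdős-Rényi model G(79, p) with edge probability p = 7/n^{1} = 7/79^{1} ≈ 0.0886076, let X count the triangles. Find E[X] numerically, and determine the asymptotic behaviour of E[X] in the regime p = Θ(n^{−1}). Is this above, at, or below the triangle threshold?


Number of potential triangles: C(79, 3) = 79079.
Each occurs with probability p³ ≈ (0.0886076)³ ≈ 6.95685331e-04.
By linearity: E[X] = C(79, 3)·p³ ≈ 79079 · 6.95685331e-04 ≈ 55.014100.
Here α = 1, so p = 7/n is exactly at the triangle threshold p ~ 1/n. Asymptotically E[X] → c³/6 = 7³/6 = 343/6 ≈ 57.166667, a bounded constant. In this regime the triangle count is asymptotically Poisson(c³/6).

E[X] ≈ 55.014100; in regime p = Θ(1/n^{1}) E[X] stays bounded (at the triangle threshold p ~ 1/n).


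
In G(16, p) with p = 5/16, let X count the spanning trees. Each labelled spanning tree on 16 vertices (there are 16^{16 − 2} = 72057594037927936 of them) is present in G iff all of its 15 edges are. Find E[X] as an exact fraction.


K_16 has 16^{16 − 2} = 72057594037927936 labelled spanning trees.
For each such spanning tree H, let X_H = 1 if all 15 edges of H are present in G. Then P[X_H = 1] = p^{15} = (5/16)^{15} = 30517578125/1152921504606846976.
By linearity: E[X] = Σ_H E[X_H] = 72057594037927936 · p^{15} = 72057594037927936 · 30517578125/1152921504606846976 = 30517578125/16.
Numerically: E[X] ≈ 1.9073e+09.

E[X] = 72057594037927936 · (5/16)^{15} = 30517578125/16 ≈ 1.9073e+09.


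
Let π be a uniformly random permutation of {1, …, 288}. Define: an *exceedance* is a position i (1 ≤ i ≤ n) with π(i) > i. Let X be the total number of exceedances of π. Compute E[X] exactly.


Write X = Σ_{i=1}^{288} X_i, where X_i = 1_{π(i) > i}.
For each fixed i, π(i) is uniform over {1, …, 288} (marginal of a uniform permutation), so P[π(i) > i] = (n − i)/n. Summing: Σ_{i=1}^{288} (n − i)/n = (0 + 1 + … + 287)/288 = 288(288 − 1)/(2·288) = (288 − 1)/2.
Hence E[X] = Σ_{i=1}^{288} (288 − i)/288 = 287/2 ≈ 143.50000.

E[X] = 287/2 = 143.50000.


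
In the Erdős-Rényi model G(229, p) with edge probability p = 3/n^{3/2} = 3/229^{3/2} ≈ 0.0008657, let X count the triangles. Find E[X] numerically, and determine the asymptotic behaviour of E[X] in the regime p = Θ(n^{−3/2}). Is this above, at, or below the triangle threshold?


Number of potential triangles: C(229, 3) = 1975354.
Each occurs with probability p³ ≈ (0.0008657)³ ≈ 6.487899e-10.
By linearity: E[X] = C(229, 3)·p³ ≈ 1975354 · 6.487899e-10 ≈ 0.0013.
Since α = 3/2 > 1, p = c/n^{3/2} = o(1/n) is below the triangle threshold p ~ 1/n. Asymptotically E[X] ~ (c³/6)·n^{3(1−α)} = (3³/6)·n^{-1.5} → 0, so by Markov's inequality G has no triangles w.h.p.

E[X] ≈ 0.0013; in regime p = Θ(1/n^{3/2}) E[X] tends to 0 (below the triangle threshold p ~ 1/n).


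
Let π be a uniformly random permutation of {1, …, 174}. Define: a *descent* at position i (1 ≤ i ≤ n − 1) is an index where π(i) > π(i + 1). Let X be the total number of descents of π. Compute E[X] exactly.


Write X = Σ X_I over i = 1, …, 173, with X_I the indicator of one descent.
There are 173 indicators.
For each fixed i, the pair (π(i), π(i+1)) is a uniformly random ordered pair of distinct values from {1, …, 174}; by symmetry P[π(i) > π(i+1)] = 1/2.
By linearity: E[X] = 173 · (1/2) = (174 − 1) · (1/2) = 173/2 ≈ 86.500.

E[X] = 173/2 = 86.500.


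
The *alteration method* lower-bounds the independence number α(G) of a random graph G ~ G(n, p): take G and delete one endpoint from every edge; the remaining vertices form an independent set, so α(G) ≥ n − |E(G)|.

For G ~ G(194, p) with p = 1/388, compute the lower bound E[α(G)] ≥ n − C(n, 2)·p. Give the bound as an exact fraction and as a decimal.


E[|E(G)|] = C(194, 2)·p = 18721 · (1/388) = 193/4.
E[α(G)] ≥ n − E[|E(G)|] = 194 − 193/4 = 583/4.
Numerically: ≈ 145.750000.
(This is only a lower bound; the true E[α(G)] may be larger.)

E[α(G)] ≥ 583/4 ≈ 145.750000.


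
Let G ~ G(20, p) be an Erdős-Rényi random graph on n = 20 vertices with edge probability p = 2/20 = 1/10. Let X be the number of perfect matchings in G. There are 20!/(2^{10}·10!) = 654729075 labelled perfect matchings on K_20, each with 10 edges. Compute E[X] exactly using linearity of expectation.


K_20 has 20!/(2^{10}·10!) = 654729075 labelled perfect matchings.
For each such perfect matching H, let X_H = 1 if all 10 edges of H are present in G. Then P[X_H = 1] = p^{10} = (1/10)^{10} = 1/10000000000.
By linearity: E[X] = Σ_H E[X_H] = 654729075 · p^{10} = 654729075 · 1/10000000000 = 26189163/400000000.
Numerically: E[X] ≈ 0.0655.

E[X] = 654729075 · (1/10)^{10} = 26189163/400000000 ≈ 0.0655.


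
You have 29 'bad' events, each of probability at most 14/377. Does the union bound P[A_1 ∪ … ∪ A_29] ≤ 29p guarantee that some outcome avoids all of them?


Union bound: P[∪_{i=1}^{29} A_i] ≤ Σ_i P[A_i] ≤ 29·p = 29·(14/377) = 14/13.
Numerically: 14/13 ≈ 1.0769231.
Is 14/13 < 1? NO.
Since the bound 14/13 is ≥ 1, the union bound is uninformative here; it does NOT by itself certify existence.

29·p = 14/13 ≈ 1.0769231; existence NOT certified by the union bound.


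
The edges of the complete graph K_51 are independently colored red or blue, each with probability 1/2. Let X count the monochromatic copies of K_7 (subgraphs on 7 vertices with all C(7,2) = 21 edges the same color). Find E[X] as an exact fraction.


Let X = Σ_S X_S over the C(51, 7) = 115775100 subsets S of size 7, where X_S = 1 if the K_7 on S is monochromatic.
For a fixed S, the K_7 on S has C(7, 2) = 21 edges. P[all 21 edges red] = (1/2)^21, and likewise for blue, so P[monochromatic] = 2·(1/2)^21 = 2^{1 − 21} = 1/1048576.
Summing: E[X] = C(51, 7) · 2^{1 − 21} = 115775100 · 1/1048576 = 28943775/262144.
Numerically: E[X] ≈ 110.412.

E[X] = C(51,7)·2^(1−C(7,2)) = 28943775/262144 ≈ 110.412.


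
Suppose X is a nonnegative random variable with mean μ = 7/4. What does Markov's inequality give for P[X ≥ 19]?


μ = E[X] = 7/4, a = 19.
Markov: P[X ≥ 19] ≤ μ/a = (7/4)/19 = 7/76.
Numerically: ≈ 0.0921.
(Since a = 19 > μ = 1.7500, the bound 7/76 is < 1 and informative.)

P[X ≥ 19] ≤ 7/76 ≈ 0.0921.


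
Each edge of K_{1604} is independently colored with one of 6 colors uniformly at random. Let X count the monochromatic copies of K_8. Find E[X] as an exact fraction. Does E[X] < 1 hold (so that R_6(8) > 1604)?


E[X] = C(1604, 8) · 6^{1 − 28} = 1067877273673000226280 · 6^{−27} = 1067877273673000226280/1023490369077469249536.
As a reduced fraction: E[X] = 44494886403041676095/42645432044894552064 ≈ 1.04337.
Is E[X] < 1? NO.
Since E[X] ≥ 1, the first-moment bound is inconclusive at n = 1604; it does NOT by itself certify R_6(8) > 1604.

E[X] = 44494886403041676095/42645432044894552064 ≈ 1.04337; E[X] ≥ 1; first-moment method inconclusive here.


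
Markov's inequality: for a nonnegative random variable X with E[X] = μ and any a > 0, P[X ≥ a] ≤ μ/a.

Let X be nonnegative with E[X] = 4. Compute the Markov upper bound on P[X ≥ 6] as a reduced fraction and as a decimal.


μ = E[X] = 4, a = 6.
Markov: P[X ≥ 6] ≤ μ/a = (4)/6 = 2/3.
Numerically: ≈ 0.666667.
(Since a = 6 > μ = 4.000000, the bound 2/3 is < 1 and informative.)

P[X ≥ 6] ≤ 2/3 ≈ 0.666667.


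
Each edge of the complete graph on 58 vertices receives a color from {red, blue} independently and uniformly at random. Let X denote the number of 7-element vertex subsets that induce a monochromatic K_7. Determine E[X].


Let X = Σ_S X_S over the C(58, 7) = 300674088 subsets S of size 7, where X_S = 1 if the K_7 on S is monochromatic.
For a fixed S, the K_7 on S has C(7, 2) = 21 edges. P[all 21 edges red] = (1/2)^21, and likewise for blue, so P[monochromatic] = 2·(1/2)^21 = 2^{1 − 21} = 1/1048576.
Summing: E[X] = C(58, 7) · 2^{1 − 21} = 300674088 · 1/1048576 = 37584261/131072.
Numerically: E[X] ≈ 286.7452.

E[X] = C(58,7)·2^(1−C(7,2)) = 37584261/131072 ≈ 286.7452.


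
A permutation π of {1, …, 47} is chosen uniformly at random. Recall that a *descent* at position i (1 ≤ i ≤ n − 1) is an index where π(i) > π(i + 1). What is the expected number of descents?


Write X = Σ X_I over i = 1, …, 46, with X_I the indicator of one descent.
There are 46 indicators.
For each fixed i, the pair (π(i), π(i+1)) is a uniformly random ordered pair of distinct values from {1, …, 47}; by symmetry P[π(i) > π(i+1)] = 1/2.
By linearity: E[X] = 46 · (1/2) = (47 − 1) · (1/2) = 23 ≈ 23.00000.

E[X] = 23 = 23.00000.


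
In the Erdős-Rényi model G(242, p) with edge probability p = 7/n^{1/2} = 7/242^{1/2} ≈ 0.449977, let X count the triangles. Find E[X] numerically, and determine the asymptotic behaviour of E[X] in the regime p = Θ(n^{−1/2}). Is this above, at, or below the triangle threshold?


Number of potential triangles: C(242, 3) = 2332880.
Each occurs with probability p³ ≈ (0.449977)³ ≈ 9.11110541e-02.
By linearity: E[X] = C(242, 3)·p³ ≈ 2332880 · 9.11110541e-02 ≈ 212551.155830.
Since α = 1/2 < 1, p = c/n^{1/2} ≫ 1/n is above the triangle threshold p ~ 1/n. Asymptotically E[X] ~ (c³/6)·n^{3(1−α)} = (7³/6)·n^{1.5} → ∞; triangles are abundant w.h.p.

E[X] ≈ 212551.155830; in regime p = Θ(1/n^{1/2}) E[X] diverges (above the triangle threshold p ~ 1/n).


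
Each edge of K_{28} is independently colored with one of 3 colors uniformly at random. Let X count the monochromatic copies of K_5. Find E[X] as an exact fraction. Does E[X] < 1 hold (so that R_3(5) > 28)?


E[X] = C(28, 5) · 3^{1 − 10} = 98280 · 3^{−9} = 98280/19683.
As a reduced fraction: E[X] = 3640/729 ≈ 4.993141.
Is E[X] < 1? NO.
Since E[X] ≥ 1, the first-moment bound is inconclusive at n = 28; it does NOT by itself certify R_3(5) > 28.

E[X] = 3640/729 ≈ 4.993141; E[X] ≥ 1; first-moment method inconclusive here.


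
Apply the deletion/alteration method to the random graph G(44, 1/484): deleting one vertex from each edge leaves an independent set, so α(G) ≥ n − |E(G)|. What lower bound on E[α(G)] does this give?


E[|E(G)|] = C(44, 2)·p = 946 · (1/484) = 43/22.
E[α(G)] ≥ n − E[|E(G)|] = 44 − 43/22 = 925/22.
Numerically: ≈ 42.045455.
(This is only a lower bound; the true E[α(G)] may be larger.)

E[α(G)] ≥ 925/22 ≈ 42.045455.


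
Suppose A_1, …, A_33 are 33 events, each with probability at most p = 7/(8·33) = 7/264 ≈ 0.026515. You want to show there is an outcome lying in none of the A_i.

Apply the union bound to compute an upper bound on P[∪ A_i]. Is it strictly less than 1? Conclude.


Union bound: P[∪_{i=1}^{33} A_i] ≤ Σ_i P[A_i] ≤ 33·p = 33·(7/264) = 7/8.
Numerically: 7/8 ≈ 0.875000.
Is 7/8 < 1? YES.
Since P[∪ A_i] ≤ 7/8 < 1, the complement has P[∩ A_i^c] ≥ 1 − 7/8 = 1/8 > 0, so some outcome avoids every A_i.

33·p = 7/8 ≈ 0.875000; existence CERTIFIED by the union bound.


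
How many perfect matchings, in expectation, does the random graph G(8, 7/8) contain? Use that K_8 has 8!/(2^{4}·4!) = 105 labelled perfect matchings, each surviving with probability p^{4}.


K_8 has 8!/(2^{4}·4!) = 105 labelled perfect matchings.
For each such perfect matching H, let X_H = 1 if all 4 edges of H are present in G. Then P[X_H = 1] = p^{4} = (7/8)^{4} = 2401/4096.
By linearity of expectation: E[X] = Σ_H E[X_H] = 105 · p^{4} = 105 · 2401/4096 = 252105/4096.
Numerically: E[X] ≈ 61.549.

E[X] = 105 · (7/8)^{4} = 252105/4096 ≈ 61.549.


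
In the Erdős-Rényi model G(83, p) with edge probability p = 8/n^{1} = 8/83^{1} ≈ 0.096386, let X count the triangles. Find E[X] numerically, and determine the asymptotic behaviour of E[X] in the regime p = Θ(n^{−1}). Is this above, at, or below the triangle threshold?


Number of potential triangles: C(83, 3) = 91881.
Each occurs with probability p³ ≈ (0.096386)³ ≈ 8.9543834e-04.
By linearity: E[X] = C(83, 3)·p³ ≈ 91881 · 8.9543834e-04 ≈ 82.27377.
Here α = 1, so p = 8/n is exactly at the triangle threshold p ~ 1/n. Asymptotically E[X] → c³/6 = 8³/6 = 256/3 ≈ 85.33333, a bounded constant. In this regime the triangle count is asymptotically Poisson(c³/6).

E[X] ≈ 82.27377; in regime p = Θ(1/n^{1}) E[X] stays bounded (at the triangle threshold p ~ 1/n).


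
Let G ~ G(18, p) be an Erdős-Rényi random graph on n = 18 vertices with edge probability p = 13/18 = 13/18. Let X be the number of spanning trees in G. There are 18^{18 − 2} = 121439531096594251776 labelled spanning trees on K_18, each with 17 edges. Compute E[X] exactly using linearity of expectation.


K_18 has 18^{18 − 2} = 121439531096594251776 labelled spanning trees.
For each such spanning tree H, let X_H = 1 if all 17 edges of H are present in G. Then P[X_H = 1] = p^{17} = (13/18)^{17} = 8650415919381337933/2185911559738696531968.
Summing the indicators: E[X] = Σ_H E[X_H] = 121439531096594251776 · p^{17} = 121439531096594251776 · 8650415919381337933/2185911559738696531968 = 8650415919381337933/18.
Numerically: E[X] ≈ 4.8058e+17.

E[X] = 121439531096594251776 · (13/18)^{17} = 8650415919381337933/18 ≈ 4.8058e+17.


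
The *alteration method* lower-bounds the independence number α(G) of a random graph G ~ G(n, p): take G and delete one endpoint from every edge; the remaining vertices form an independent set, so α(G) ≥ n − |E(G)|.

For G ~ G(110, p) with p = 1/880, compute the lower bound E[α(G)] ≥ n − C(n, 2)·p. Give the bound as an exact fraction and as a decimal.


E[|E(G)|] = C(110, 2)·p = 5995 · (1/880) = 109/16.
E[α(G)] ≥ n − E[|E(G)|] = 110 − 109/16 = 1651/16.
Numerically: ≈ 103.18750.
(This is only a lower bound; the true E[α(G)] may be larger.)

E[α(G)] ≥ 1651/16 ≈ 103.18750.


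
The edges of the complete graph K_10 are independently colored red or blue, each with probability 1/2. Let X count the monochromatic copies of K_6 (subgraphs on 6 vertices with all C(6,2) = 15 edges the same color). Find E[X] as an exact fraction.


Let X = Σ_S X_S over the C(10, 6) = 210 subsets S of size 6, where X_S = 1 if the K_6 on S is monochromatic.
For a fixed S, the K_6 on S has C(6, 2) = 15 edges. P[all 15 edges red] = (1/2)^15, and likewise for blue, so P[monochromatic] = 2·(1/2)^15 = 2^{1 − 15} = 1/16384.
By linearity of expectation: E[X] = C(10, 6) · 2^{1 − 15} = 210 · 1/16384 = 105/8192.
Numerically: E[X] ≈ 0.01282.

E[X] = C(10,6)·2^(1−C(6,2)) = 105/8192 ≈ 0.01282.


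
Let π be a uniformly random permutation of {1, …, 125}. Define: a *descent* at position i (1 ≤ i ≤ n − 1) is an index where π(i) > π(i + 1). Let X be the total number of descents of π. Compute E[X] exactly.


Write X = Σ X_I over i = 1, …, 124, with X_I the indicator of one descent.
There are 124 indicators.
For each fixed i, the pair (π(i), π(i+1)) is a uniformly random ordered pair of distinct values from {1, …, 125}; by symmetry P[π(i) > π(i+1)] = 1/2.
By linearity: E[X] = 124 · (1/2) = (125 − 1) · (1/2) = 62 ≈ 62.0000.

E[X] = 62 = 62.0000.


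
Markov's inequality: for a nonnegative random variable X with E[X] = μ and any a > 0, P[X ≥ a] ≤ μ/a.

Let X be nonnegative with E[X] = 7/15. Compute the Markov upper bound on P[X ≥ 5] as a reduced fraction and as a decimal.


μ = E[X] = 7/15, a = 5.
Markov: P[X ≥ 5] ≤ μ/a = (7/15)/5 = 7/75.
Numerically: ≈ 0.0933.
(Since a = 5 > μ = 0.4667, the bound 7/75 is < 1 and informative.)

P[X ≥ 5] ≤ 7/75 ≈ 0.0933.


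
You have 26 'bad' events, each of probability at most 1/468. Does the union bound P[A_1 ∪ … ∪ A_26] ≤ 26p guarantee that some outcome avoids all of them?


Union bound: P[∪_{i=1}^{26} A_i] ≤ Σ_i P[A_i] ≤ 26·p = 26·(1/468) = 1/18.
Numerically: 1/18 ≈ 0.0556.
Is 1/18 < 1? YES.
Since P[∪ A_i] ≤ 1/18 < 1, the complement has P[∩ A_i^c] ≥ 1 − 1/18 = 17/18 > 0, so some outcome avoids every A_i.

26·p = 1/18 ≈ 0.0556; existence CERTIFIED by the union bound.


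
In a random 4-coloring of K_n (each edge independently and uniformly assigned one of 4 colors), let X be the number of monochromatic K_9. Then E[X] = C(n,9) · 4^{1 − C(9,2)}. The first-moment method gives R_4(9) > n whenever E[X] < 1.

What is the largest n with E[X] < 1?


We need C(n, 9) · 4^{1 − 36} < 1, i.e. C(n, 9) < 4^{36 − 1} = 1180591620717411303424.
Check values of n near the boundary:
  n = 909: C(909, 9) = 1122169012923711463931; 1122169012923711463931 < 1180591620717411303424? YES
  n = 910: C(910, 9) = 1133378248346922788210; 1133378248346922788210 < 1180591620717411303424? YES
  n = 911: C(911, 9) = 1144686900492291197405; 1144686900492291197405 < 1180591620717411303424? YES
  n = 912: C(912, 9) = 1156095740032081475120; 1156095740032081475120 < 1180591620717411303424? YES
  n = 913: C(913, 9) = 1167605542753639808390; 1167605542753639808390 < 1180591620717411303424? YES
  n = 914: C(914, 9) = 1179217089587653905932; 1179217089587653905932 < 1180591620717411303424? YES
  n = 915: C(915, 9) = 1190931166636537885130; 1190931166636537885130 < 1180591620717411303424? NO
The largest n with C(n, 9) < 1180591620717411303424 is n = 914 (where E[X] = 294804272396913476483/295147905179352825856 ≈ 0.998836). Hence R_4(9) > 914, i.e. R_4(9) ≥ 915.

Largest n = 914; hence R_4(9) > 914.


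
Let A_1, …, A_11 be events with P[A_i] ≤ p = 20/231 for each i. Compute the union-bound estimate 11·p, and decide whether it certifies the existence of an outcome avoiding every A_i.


Union bound: P[∪_{i=1}^{11} A_i] ≤ Σ_i P[A_i] ≤ 11·p = 11·(20/231) = 20/21.
Numerically: 20/21 ≈ 0.9523810.
Is 20/21 < 1? YES.
Since P[∪ A_i] ≤ 20/21 < 1, the complement has P[∩ A_i^c] ≥ 1 − 20/21 = 1/21 > 0, so some outcome avoids every A_i.

11·p = 20/21 ≈ 0.9523810; existence CERTIFIED by the union bound.


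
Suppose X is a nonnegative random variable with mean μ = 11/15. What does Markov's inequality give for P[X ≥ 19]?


μ = E[X] = 11/15, a = 19.
Markov: P[X ≥ 19] ≤ μ/a = (11/15)/19 = 11/285.
Numerically: ≈ 0.0386.
(Since a = 19 > μ = 0.7333, the bound 11/285 is < 1 and informative.)

P[X ≥ 19] ≤ 11/285 ≈ 0.0386.


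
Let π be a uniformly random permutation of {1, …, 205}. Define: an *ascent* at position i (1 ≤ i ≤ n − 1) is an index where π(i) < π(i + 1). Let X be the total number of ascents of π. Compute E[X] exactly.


Write X = Σ X_I over i = 1, …, 204, with X_I the indicator of one ascent.
There are 204 indicators.
For each fixed i, the pair (π(i), π(i+1)) is a uniformly random ordered pair of distinct values from {1, …, 205}; by symmetry P[π(i) < π(i+1)] = 1/2.
By linearity: E[X] = 204 · (1/2) = (205 − 1) · (1/2) = 102 ≈ 102.000.

E[X] = 102 = 102.000.


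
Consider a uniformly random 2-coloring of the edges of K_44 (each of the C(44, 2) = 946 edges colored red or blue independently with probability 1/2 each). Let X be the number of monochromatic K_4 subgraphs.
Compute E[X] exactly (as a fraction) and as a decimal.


Let X = Σ_S X_S over the C(44, 4) = 135751 subsets S of size 4, where X_S = 1 if the K_4 on S is monochromatic.
For a fixed S, the K_4 on S has C(4, 2) = 6 edges. P[all 6 edges red] = (1/2)^6, and likewise for blue, so P[monochromatic] = 2·(1/2)^6 = 2^{1 − 6} = 1/32.
Summing: E[X] = C(44, 4) · 2^{1 − 6} = 135751 · 1/32 = 135751/32.
Numerically: E[X] ≈ 4242.21875.

E[X] = C(44,4)·2^(1−C(4,2)) = 135751/32 ≈ 4242.21875.


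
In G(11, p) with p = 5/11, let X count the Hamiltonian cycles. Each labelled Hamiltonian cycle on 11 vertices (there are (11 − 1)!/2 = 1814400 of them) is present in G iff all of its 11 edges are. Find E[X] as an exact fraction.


K_11 has (11 − 1)!/2 = 1814400 labelled Hamiltonian cycles.
For each such Hamiltonian cycle H, let X_H = 1 if all 11 edges of H are present in G. Then P[X_H = 1] = p^{11} = (5/11)^{11} = 48828125/285311670611.
By linearity: E[X] = Σ_H E[X_H] = 1814400 · p^{11} = 1814400 · 48828125/285311670611 = 88593750000000/285311670611.
Numerically: E[X] ≈ 310.52.

E[X] = 1814400 · (5/11)^{11} = 88593750000000/285311670611 ≈ 310.52.


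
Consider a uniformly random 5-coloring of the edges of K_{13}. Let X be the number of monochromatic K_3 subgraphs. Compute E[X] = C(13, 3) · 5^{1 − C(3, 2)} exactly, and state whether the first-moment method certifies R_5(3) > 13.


E[X] = C(13, 3) · 5^{1 − 3} = 286 · 5^{−2} = 286/25.
As a reduced fraction: E[X] = 286/25 ≈ 11.4400.
Is E[X] < 1? NO.
Since E[X] ≥ 1, the first-moment bound is inconclusive at n = 13; it does NOT by itself certify R_5(3) > 13.

E[X] = 286/25 ≈ 11.4400; E[X] ≥ 1; first-moment method inconclusive here.


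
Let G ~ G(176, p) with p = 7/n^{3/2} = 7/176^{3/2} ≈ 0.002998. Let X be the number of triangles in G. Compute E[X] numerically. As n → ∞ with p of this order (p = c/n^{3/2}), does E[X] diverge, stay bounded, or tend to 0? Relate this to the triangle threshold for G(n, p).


Number of potential triangles: C(176, 3) = 893200.
Each occurs with probability p³ ≈ (0.002998)³ ≈ 2.694555e-08.
By linearity: E[X] = C(176, 3)·p³ ≈ 893200 · 2.694555e-08 ≈ 0.0241.
Since α = 3/2 > 1, p = c/n^{3/2} = o(1/n) is below the triangle threshold p ~ 1/n. Asymptotically E[X] ~ (c³/6)·n^{3(1−α)} = (7³/6)·n^{-1.5} → 0, so by Markov's inequality G has no triangles w.h.p.

E[X] ≈ 0.0241; in regime p = Θ(1/n^{3/2}) E[X] tends to 0 (below the triangle threshold p ~ 1/n).


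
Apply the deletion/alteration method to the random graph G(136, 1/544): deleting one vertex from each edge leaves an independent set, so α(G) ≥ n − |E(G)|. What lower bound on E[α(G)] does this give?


E[|E(G)|] = C(136, 2)·p = 9180 · (1/544) = 135/8.
E[α(G)] ≥ n − E[|E(G)|] = 136 − 135/8 = 953/8.
Numerically: ≈ 119.12500.
(This is only a lower bound; the true E[α(G)] may be larger.)

E[α(G)] ≥ 953/8 ≈ 119.12500.


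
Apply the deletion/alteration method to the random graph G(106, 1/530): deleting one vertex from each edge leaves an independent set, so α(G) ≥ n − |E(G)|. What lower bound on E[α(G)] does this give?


E[|E(G)|] = C(106, 2)·p = 5565 · (1/530) = 21/2.
E[α(G)] ≥ n − E[|E(G)|] = 106 − 21/2 = 191/2.
Numerically: ≈ 95.50000.
(This is only a lower bound; the true E[α(G)] may be larger.)

E[α(G)] ≥ 191/2 ≈ 95.50000.


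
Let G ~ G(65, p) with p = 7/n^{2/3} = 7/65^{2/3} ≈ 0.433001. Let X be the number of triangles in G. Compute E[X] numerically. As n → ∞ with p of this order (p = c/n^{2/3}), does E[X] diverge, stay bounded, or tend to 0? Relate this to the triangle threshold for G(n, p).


Number of potential triangles: C(65, 3) = 43680.
Each occurs with probability p³ ≈ (0.433001)³ ≈ 8.11834320e-02.
By linearity: E[X] = C(65, 3)·p³ ≈ 43680 · 8.11834320e-02 ≈ 3546.092308.
Since α = 2/3 < 1, p = c/n^{2/3} ≫ 1/n is above the triangle threshold p ~ 1/n. Asymptotically E[X] ~ (c³/6)·n^{3(1−α)} = (7³/6)·n^{1} → ∞; triangles are abundant w.h.p.

E[X] ≈ 3546.092308; in regime p = Θ(1/n^{2/3}) E[X] diverges (above the triangle threshold p ~ 1/n).


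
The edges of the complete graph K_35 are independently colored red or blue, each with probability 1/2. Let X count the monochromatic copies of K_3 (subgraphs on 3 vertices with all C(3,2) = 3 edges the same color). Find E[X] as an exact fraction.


Let X = Σ_S X_S over the C(35, 3) = 6545 subsets S of size 3, where X_S = 1 if the K_3 on S is monochromatic.
For a fixed S, the K_3 on S has C(3, 2) = 3 edges. P[all 3 edges red] = (1/2)^3, and likewise for blue, so P[monochromatic] = 2·(1/2)^3 = 2^{1 − 3} = 1/4.
Summing: E[X] = C(35, 3) · 2^{1 − 3} = 6545 · 1/4 = 6545/4.
Numerically: E[X] ≈ 1636.250000.

E[X] = C(35,3)·2^(1−C(3,2)) = 6545/4 ≈ 1636.250000.


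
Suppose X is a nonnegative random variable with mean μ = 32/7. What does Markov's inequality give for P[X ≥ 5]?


μ = E[X] = 32/7, a = 5.
Markov: P[X ≥ 5] ≤ μ/a = (32/7)/5 = 32/35.
Numerically: ≈ 0.914.
(Since a = 5 > μ = 4.571, the bound 32/35 is < 1 and informative.)

P[X ≥ 5] ≤ 32/35 ≈ 0.914.


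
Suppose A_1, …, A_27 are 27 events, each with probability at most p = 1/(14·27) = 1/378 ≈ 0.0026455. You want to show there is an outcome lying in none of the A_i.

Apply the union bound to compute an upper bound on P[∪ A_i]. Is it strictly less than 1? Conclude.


Union bound: P[∪_{i=1}^{27} A_i] ≤ Σ_i P[A_i] ≤ 27·p = 27·(1/378) = 1/14.
Numerically: 1/14 ≈ 0.0714286.
Is 1/14 < 1? YES.
Since P[∪ A_i] ≤ 1/14 < 1, the complement has P[∩ A_i^c] ≥ 1 − 1/14 = 13/14 > 0, so some outcome avoids every A_i.

27·p = 1/14 ≈ 0.0714286; existence CERTIFIED by the union bound.


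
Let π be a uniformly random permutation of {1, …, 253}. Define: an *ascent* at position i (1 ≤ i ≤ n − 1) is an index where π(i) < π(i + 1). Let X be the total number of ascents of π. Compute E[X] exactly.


Write X = Σ X_I over i = 1, …, 252, with X_I the indicator of one ascent.
There are 252 indicators.
For each fixed i, the pair (π(i), π(i+1)) is a uniformly random ordered pair of distinct values from {1, …, 253}; by symmetry P[π(i) < π(i+1)] = 1/2.
By linearity: E[X] = 252 · (1/2) = (253 − 1) · (1/2) = 126 ≈ 126.00000.

E[X] = 126 = 126.00000.


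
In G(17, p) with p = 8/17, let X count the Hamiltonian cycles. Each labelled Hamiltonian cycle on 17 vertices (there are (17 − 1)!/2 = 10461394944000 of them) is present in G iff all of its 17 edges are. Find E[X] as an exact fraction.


K_17 has (17 − 1)!/2 = 10461394944000 labelled Hamiltonian cycles.
For each such Hamiltonian cycle H, let X_H = 1 if all 17 edges of H are present in G. Then P[X_H = 1] = p^{17} = (8/17)^{17} = 2251799813685248/827240261886336764177.
By linearity of expectation: E[X] = Σ_H E[X_H] = 10461394944000 · p^{17} = 10461394944000 · 2251799813685248/827240261886336764177 = 23556967185786995434586112000/827240261886336764177.
Numerically: E[X] ≈ 2.848e+07.

E[X] = 10461394944000 · (8/17)^{17} = 23556967185786995434586112000/827240261886336764177 ≈ 2.848e+07.


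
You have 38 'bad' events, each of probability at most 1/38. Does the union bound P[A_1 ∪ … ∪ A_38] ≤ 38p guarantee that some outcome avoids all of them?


Union bound: P[∪_{i=1}^{38} A_i] ≤ Σ_i P[A_i] ≤ 38·p = 38·(1/38) = 1.
Numerically: 1 ≈ 1.0000.
Is 1 < 1? NO.
Since the bound 1 is ≥ 1, the union bound is uninformative here; it does NOT by itself certify existence.

38·p = 1 ≈ 1.0000; existence NOT certified by the union bound.


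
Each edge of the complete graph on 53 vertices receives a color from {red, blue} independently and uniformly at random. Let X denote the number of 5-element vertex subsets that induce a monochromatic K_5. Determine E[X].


Let X = Σ_S X_S over the C(53, 5) = 2869685 subsets S of size 5, where X_S = 1 if the K_5 on S is monochromatic.
For a fixed S, the K_5 on S has C(5, 2) = 10 edges. P[all 10 edges red] = (1/2)^10, and likewise for blue, so P[monochromatic] = 2·(1/2)^10 = 2^{1 − 10} = 1/512.
Summing: E[X] = C(53, 5) · 2^{1 − 10} = 2869685 · 1/512 = 2869685/512.
Numerically: E[X] ≈ 5604.853516.

E[X] = C(53,5)·2^(1−C(5,2)) = 2869685/512 ≈ 5604.853516.
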